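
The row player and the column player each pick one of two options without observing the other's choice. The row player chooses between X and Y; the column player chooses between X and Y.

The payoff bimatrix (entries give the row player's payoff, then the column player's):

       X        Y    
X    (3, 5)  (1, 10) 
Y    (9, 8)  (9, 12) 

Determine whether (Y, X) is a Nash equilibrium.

At (Y, X), the row player earns 9; switching to X would give 3, so the row player has no profitable deviation.
The column player earns 8; switching to Y would give 12, so the column player would deviate.
Since at least one player can profitably deviate, this is not a Nash equilibrium.

No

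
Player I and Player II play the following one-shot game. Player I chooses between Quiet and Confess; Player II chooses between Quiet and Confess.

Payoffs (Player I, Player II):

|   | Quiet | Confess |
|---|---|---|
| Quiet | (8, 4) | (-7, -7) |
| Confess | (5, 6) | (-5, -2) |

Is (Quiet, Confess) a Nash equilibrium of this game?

No

At (Quiet, Confess), Player I earns -7; switching to Confess would give -5, so Player I would deviate.
Player II earns -7; switching to Quiet would give 4, so Player II would deviate.
Since at least one player can profitably deviate, this is not a Nash equilibrium.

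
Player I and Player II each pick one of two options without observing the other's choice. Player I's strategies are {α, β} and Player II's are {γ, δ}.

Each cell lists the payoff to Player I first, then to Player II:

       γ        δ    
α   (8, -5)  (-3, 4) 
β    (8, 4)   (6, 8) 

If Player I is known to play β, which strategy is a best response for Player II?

Against β, Player II earns 4 from γ and 8 from δ.
So δ is the best response.

δ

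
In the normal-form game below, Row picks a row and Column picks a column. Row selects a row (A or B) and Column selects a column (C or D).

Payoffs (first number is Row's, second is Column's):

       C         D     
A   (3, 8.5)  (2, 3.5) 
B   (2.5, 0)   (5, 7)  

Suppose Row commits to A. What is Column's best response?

C

Against A, Column earns 8.5 from C and 3.5 from D.
So C is the best response.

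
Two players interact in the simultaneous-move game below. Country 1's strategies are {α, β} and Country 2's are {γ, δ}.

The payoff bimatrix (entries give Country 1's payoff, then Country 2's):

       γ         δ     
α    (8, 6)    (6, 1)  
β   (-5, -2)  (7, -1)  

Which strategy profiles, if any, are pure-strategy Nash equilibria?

(α, γ) and (β, δ)

(α, γ): Country 1 gets 8 ≥ -5 from β, and Country 2 gets 6 ≥ 1 from δ — Nash equilibrium.
(α, δ): Country 1 prefers β (7 > 6); Country 2 prefers γ (6 > 1) — not an equilibrium.
(β, γ): Country 1 prefers α (8 > -5); Country 2 prefers δ (-1 > -2) — not an equilibrium.
(β, δ): Country 1 gets 7 ≥ 6 from α, and Country 2 gets -1 ≥ -2 from γ — Nash equilibrium.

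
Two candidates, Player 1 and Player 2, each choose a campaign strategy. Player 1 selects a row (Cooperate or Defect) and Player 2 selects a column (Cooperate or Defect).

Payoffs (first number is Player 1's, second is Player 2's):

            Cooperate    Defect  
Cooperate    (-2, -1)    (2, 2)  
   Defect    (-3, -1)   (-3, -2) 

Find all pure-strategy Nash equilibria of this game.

(Cooperate, Defect)

(Cooperate, Cooperate): Player 2 prefers Defect (2 > -1) — not an equilibrium.
(Cooperate, Defect): Player 1 gets 2 ≥ -3 from Defect, and Player 2 gets 2 ≥ -1 from Cooperate — Nash equilibrium.
(Defect, Cooperate): Player 1 prefers Cooperate (-2 > -3) — not an equilibrium.
(Defect, Defect): Player 1 prefers Cooperate (2 > -3); Player 2 prefers Cooperate (-1 > -2) — not an equilibrium.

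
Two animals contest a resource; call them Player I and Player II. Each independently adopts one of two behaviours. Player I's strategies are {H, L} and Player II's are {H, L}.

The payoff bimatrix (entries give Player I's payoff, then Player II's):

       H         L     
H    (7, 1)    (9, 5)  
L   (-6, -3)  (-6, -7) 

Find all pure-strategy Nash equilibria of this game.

(H, H): Player II prefers L (5 > 1) — not an equilibrium.
(H, L): Player I gets 9 ≥ -6 from L, and Player II gets 5 ≥ 1 from H — Nash equilibrium.
(L, H): Player I prefers H (7 > -6) — not an equilibrium.
(L, L): Player I prefers H (9 > -6); Player II prefers H (-3 > -7) — not an equilibrium.

(H, L)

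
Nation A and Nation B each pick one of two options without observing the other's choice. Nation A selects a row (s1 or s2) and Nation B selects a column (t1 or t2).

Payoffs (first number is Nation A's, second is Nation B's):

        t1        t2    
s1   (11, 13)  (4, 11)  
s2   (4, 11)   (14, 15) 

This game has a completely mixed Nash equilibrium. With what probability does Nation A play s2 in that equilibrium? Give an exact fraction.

1/3

Let x be the probability that Nation A plays s1. In a completely mixed equilibrium, Nation B must be indifferent between t1 and t2.
Nation B's expected payoff from t1 is 13x + 11(1−x); from t2 it is 11x + 15(1−x).
Setting these equal: 2x + 11 = −4x + 15, so x = 2/3.
Therefore Nation A plays s2 with probability 1 − 2/3 = 1/3.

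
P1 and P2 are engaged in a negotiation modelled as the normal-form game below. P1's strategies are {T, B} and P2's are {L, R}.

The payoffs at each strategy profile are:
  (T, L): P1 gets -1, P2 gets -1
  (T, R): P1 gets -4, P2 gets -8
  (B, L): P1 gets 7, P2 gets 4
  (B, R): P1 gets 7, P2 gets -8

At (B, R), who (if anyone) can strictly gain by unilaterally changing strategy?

P2

P1 at (B, R) earns 7; deviating to T yields -4 — not better.
P2 earns -8; deviating to L yields 4 — a strict improvement.
Only P2 has a strictly profitable deviation.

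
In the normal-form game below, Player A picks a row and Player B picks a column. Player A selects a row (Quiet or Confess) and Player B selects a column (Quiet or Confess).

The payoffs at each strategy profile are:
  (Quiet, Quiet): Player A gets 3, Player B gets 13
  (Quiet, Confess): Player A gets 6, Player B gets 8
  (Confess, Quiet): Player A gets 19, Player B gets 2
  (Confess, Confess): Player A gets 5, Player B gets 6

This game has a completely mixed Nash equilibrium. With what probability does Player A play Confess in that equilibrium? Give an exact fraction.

5/9

Let p be the probability that Player A plays Quiet. In a completely mixed equilibrium, Player B must be indifferent between Quiet and Confess.
Player B's expected payoff from Quiet is 13p + 2(1−p); from Confess it is 8p + 6(1−p).
Setting these equal: 11p + 2 = 2p + 6, so p = 4/9.
Therefore Player A plays Confess with probability 1 − 4/9 = 5/9.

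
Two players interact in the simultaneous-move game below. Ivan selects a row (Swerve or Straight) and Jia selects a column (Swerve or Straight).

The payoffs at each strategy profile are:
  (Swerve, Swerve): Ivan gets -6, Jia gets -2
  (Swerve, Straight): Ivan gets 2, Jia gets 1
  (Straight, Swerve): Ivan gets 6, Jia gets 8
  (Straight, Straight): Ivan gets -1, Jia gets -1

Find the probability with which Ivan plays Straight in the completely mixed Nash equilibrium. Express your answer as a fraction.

1/4

Let r be the probability that Ivan plays Swerve. In a completely mixed equilibrium, Jia must be indifferent between Swerve and Straight.
Jia's expected payoff from Swerve is −2r + 8(1−r); from Straight it is r − (1−r).
Setting these equal: −10r + 8 = 2r − 1, so r = 3/4.
Therefore Ivan plays Straight with probability 1 − 3/4 = 1/4.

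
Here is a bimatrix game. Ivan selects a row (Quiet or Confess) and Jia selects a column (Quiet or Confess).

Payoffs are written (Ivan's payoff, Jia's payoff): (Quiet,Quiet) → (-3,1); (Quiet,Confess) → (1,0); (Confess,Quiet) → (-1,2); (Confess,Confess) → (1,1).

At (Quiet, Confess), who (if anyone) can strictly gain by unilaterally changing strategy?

Ivan at (Quiet, Confess) earns 1; deviating to Confess yields 1 — not better.
Jia earns 0; deviating to Quiet yields 1 — a strict improvement.
Only Jia has a strictly profitable deviation.

Jia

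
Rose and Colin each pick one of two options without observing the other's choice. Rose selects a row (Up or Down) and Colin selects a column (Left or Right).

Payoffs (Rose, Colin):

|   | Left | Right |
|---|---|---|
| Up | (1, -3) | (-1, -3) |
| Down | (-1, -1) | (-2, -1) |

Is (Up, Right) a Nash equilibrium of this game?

Yes

At (Up, Right), Rose earns -1; switching to Down would give -2, so Rose has no profitable deviation.
Colin earns -3; switching to Left would give -3, so Colin has no profitable deviation.
Neither player can gain by a unilateral deviation, so this profile is a Nash equilibrium.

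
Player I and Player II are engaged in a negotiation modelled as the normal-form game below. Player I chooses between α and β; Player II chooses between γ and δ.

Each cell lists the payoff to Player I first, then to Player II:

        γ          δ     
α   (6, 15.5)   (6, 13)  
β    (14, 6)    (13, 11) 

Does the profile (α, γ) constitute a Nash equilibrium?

No

At (α, γ), Player I earns 6; switching to β would give 14, so Player I would deviate.
Player II earns 15.5; switching to δ would give 13, so Player II has no profitable deviation.
Since at least one player can profitably deviate, this is not a Nash equilibrium.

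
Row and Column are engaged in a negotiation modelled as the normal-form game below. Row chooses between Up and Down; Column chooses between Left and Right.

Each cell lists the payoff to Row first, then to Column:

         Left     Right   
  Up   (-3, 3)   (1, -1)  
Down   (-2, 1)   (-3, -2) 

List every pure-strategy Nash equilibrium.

(Down, Left)

(Up, Left): Row prefers Down (-2 > -3) — not an equilibrium.
(Up, Right): Column prefers Left (3 > -1) — not an equilibrium.
(Down, Left): Row gets -2 ≥ -3 from Up, and Column gets 1 ≥ -2 from Right — Nash equilibrium.
(Down, Right): Row prefers Up (1 > -3); Column prefers Left (1 > -2) — not an equilibrium.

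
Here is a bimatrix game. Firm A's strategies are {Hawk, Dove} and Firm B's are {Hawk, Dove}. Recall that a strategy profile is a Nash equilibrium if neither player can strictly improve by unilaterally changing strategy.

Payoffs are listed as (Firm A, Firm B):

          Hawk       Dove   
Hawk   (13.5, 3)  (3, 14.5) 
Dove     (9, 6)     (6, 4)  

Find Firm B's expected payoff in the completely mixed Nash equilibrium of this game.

First find x, the probability Firm A plays Hawk, from Firm B's indifference between Hawk and Dove: 3x + 6(1−x) = 14.5x + 4(1−x), giving x = 4/27.
Since Firm B is indifferent in equilibrium, Firm B's expected payoff equals the payoff from either column against (4/27, 23/27). Using Hawk: 3(4/27) + 6(23/27) = 50/9.

50/9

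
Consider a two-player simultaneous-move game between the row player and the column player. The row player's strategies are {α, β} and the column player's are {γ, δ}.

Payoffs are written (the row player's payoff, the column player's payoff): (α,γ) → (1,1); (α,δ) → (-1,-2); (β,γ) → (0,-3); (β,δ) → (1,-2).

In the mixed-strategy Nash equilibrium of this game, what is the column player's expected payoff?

First find p, the probability the row player plays α, from the column player's indifference between γ and δ: p − 3(1−p) = −2p − 2(1−p), giving p = 1/4.
Since the column player is indifferent in equilibrium, the column player's expected payoff equals the payoff from either column against (1/4, 3/4). Using γ: (1/4) − 3(3/4) = -2.

-2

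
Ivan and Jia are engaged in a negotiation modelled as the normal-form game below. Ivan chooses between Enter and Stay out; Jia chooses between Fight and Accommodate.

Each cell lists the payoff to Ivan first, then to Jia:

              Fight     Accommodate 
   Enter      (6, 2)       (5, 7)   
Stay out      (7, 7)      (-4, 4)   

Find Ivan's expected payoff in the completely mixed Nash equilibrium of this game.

59/10

First find q, the probability Jia plays Fight, from Ivan's indifference between Enter and Stay out: 6q + 5(1−q) = 7q − 4(1−q), giving q = 9/10.
Since Ivan is indifferent in equilibrium, Ivan's expected payoff equals the payoff from either row against (9/10, 1/10). Using Enter: 6(9/10) + 5(1/10) = 59/10.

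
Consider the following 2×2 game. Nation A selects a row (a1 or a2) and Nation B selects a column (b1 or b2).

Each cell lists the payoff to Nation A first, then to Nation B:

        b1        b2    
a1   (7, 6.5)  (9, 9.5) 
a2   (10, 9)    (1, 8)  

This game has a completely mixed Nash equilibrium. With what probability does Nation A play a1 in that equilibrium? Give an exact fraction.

1/4

Let p be the probability that Nation A plays a1. In a completely mixed equilibrium, Nation B must be indifferent between b1 and b2.
Nation B's expected payoff from b1 is 6.5p + 9(1−p); from b2 it is 9.5p + 8(1−p).
Setting these equal: −2.5p + 9 = 1.5p + 8, so p = 1/4.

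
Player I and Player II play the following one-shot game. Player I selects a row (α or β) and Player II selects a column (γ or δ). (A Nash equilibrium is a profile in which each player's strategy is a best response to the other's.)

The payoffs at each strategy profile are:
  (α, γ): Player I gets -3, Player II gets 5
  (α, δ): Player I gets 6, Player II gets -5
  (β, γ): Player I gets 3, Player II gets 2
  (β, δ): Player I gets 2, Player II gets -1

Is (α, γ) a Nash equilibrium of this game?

No

At (α, γ), Player I earns -3; switching to β would give 3, so Player I would deviate.
Player II earns 5; switching to δ would give -5, so Player II has no profitable deviation.
Since at least one player can profitably deviate, this is not a Nash equilibrium.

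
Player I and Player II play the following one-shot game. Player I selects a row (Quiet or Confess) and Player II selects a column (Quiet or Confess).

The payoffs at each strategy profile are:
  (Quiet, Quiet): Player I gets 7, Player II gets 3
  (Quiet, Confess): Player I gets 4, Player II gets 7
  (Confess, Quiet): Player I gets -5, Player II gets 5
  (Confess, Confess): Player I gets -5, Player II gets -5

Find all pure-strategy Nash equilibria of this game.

(Quiet, Confess)

(Quiet, Quiet): Player II prefers Confess (7 > 3) — not an equilibrium.
(Quiet, Confess): Player I gets 4 ≥ -5 from Confess, and Player II gets 7 ≥ 3 from Quiet — Nash equilibrium.
(Confess, Quiet): Player I prefers Quiet (7 > -5) — not an equilibrium.
(Confess, Confess): Player I prefers Quiet (4 > -5); Player II prefers Quiet (5 > -5) — not an equilibrium.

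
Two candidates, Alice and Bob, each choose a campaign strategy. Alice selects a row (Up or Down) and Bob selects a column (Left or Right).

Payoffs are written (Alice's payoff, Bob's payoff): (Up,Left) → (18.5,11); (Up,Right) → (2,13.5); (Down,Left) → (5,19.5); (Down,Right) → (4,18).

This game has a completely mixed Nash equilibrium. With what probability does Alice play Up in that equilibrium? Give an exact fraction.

3/8

Let x be the probability that Alice plays Up. In a completely mixed equilibrium, Bob must be indifferent between Left and Right.
Bob's expected payoff from Left is 11x + 19.5(1−x); from Right it is 13.5x + 18(1−x).
Setting these equal: −8.5x + 19.5 = −4.5x + 18, so x = 3/8.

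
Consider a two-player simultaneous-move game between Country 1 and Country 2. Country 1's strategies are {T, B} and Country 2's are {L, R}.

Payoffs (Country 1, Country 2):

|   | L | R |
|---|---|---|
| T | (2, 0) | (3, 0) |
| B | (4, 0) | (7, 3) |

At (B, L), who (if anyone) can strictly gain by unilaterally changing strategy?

Country 1 at (B, L) earns 4; deviating to T yields 2 — not better.
Country 2 earns 0; deviating to R yields 3 — a strict improvement.
Only Country 2 has a strictly profitable deviation.

Country 2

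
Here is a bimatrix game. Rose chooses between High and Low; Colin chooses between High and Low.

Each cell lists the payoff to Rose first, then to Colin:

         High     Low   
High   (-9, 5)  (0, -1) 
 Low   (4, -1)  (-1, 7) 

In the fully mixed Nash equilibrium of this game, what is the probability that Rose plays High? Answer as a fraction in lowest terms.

Let p be the probability that Rose plays High. In a completely mixed equilibrium, Colin must be indifferent between High and Low.
Colin's expected payoff from High is 5p − (1−p); from Low it is −p + 7(1−p).
Setting these equal: 6p − 1 = −8p + 7, so p = 4/7.

4/7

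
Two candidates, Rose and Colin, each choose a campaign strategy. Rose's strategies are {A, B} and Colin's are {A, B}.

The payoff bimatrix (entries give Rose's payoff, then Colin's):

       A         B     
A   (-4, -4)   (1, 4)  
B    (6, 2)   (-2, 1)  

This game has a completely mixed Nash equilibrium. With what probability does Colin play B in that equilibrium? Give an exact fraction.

Let y be the probability that Colin plays A. In a completely mixed equilibrium, Rose must be indifferent between A and B.
Rose's expected payoff from A is −4y + (1−y); from B it is 6y − 2(1−y).
Setting these equal: −5y + 1 = 8y − 2, so y = 3/13.
Therefore Colin plays B with probability 1 − 3/13 = 10/13.

10/13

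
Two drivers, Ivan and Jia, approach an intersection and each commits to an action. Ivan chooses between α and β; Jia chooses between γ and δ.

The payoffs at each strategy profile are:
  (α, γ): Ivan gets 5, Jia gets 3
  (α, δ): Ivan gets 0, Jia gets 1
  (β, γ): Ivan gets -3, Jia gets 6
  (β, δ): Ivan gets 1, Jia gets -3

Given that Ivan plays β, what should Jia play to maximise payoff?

γ

Against β, Jia earns 6 from γ and -3 from δ.
So γ is the best response.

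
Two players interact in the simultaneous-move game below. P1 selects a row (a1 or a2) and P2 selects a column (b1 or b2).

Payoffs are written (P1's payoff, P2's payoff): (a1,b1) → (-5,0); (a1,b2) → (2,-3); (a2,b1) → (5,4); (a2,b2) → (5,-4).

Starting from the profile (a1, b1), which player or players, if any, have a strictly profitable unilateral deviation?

P1 at (a1, b1) earns -5; deviating to a2 yields 5 — a strict improvement.
P2 earns 0; deviating to b2 yields -3 — not better.
Only P1 has a strictly profitable deviation.

P1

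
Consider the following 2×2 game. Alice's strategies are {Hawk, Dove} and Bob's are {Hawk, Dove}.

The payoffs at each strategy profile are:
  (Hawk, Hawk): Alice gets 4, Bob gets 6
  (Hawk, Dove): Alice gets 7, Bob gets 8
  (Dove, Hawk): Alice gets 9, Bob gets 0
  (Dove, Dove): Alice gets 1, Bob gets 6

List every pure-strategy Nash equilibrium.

(Hawk, Hawk): Alice prefers Dove (9 > 4); Bob prefers Dove (8 > 6) — not an equilibrium.
(Hawk, Dove): Alice gets 7 ≥ 1 from Dove, and Bob gets 8 ≥ 6 from Hawk — Nash equilibrium.
(Dove, Hawk): Bob prefers Dove (6 > 0) — not an equilibrium.
(Dove, Dove): Alice prefers Hawk (7 > 1) — not an equilibrium.

(Hawk, Dove)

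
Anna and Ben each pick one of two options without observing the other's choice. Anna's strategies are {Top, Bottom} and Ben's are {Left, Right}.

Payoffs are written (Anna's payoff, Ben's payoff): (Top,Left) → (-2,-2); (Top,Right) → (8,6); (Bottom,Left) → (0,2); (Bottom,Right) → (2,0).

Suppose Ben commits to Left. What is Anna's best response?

Bottom

Against Left, Anna earns -2 from Top and 0 from Bottom.
So Bottom is the best response.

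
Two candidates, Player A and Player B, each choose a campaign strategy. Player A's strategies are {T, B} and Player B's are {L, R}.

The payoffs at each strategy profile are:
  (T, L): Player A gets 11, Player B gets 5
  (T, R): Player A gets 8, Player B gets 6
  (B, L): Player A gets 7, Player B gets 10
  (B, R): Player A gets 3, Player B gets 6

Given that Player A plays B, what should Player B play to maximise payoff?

L

Against B, Player B earns 10 from L and 6 from R.
So L is the best response.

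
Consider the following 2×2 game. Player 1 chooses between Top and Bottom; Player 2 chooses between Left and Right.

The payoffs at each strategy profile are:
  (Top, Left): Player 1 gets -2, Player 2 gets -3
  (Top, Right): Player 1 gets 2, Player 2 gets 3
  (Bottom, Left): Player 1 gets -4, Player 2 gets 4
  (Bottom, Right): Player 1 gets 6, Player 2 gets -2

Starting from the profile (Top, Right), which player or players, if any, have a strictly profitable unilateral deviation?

Player 1

Player 1 at (Top, Right) earns 2; deviating to Bottom yields 6 — a strict improvement.
Player 2 earns 3; deviating to Left yields -3 — not better.
Only Player 1 has a strictly profitable deviation.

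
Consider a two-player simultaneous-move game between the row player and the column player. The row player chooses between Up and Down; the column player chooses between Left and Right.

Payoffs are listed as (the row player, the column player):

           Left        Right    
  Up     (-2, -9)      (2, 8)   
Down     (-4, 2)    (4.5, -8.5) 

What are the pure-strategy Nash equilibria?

none

(Up, Left): the column player prefers Right (8 > -9) — not an equilibrium.
(Up, Right): the row player prefers Down (4.5 > 2) — not an equilibrium.
(Down, Left): the row player prefers Up (-2 > -4) — not an equilibrium.
(Down, Right): the column player prefers Left (2 > -8.5) — not an equilibrium.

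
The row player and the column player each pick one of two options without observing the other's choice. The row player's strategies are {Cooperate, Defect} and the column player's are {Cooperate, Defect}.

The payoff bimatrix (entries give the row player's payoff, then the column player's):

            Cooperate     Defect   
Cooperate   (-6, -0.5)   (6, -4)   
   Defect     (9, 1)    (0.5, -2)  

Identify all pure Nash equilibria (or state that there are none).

(Cooperate, Cooperate): the row player prefers Defect (9 > -6) — not an equilibrium.
(Cooperate, Defect): the column player prefers Cooperate (-0.5 > -4) — not an equilibrium.
(Defect, Cooperate): the row player gets 9 ≥ -6 from Cooperate, and the column player gets 1 ≥ -2 from Defect — Nash equilibrium.
(Defect, Defect): the row player prefers Cooperate (6 > 0.5); the column player prefers Cooperate (1 > -2) — not an equilibrium.

(Defect, Cooperate)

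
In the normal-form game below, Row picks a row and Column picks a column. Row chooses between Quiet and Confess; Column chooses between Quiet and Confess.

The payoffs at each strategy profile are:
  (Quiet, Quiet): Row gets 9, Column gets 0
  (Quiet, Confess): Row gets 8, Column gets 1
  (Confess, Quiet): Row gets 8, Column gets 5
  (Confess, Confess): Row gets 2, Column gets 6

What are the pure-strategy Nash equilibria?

(Quiet, Confess)

(Quiet, Quiet): Column prefers Confess (1 > 0) — not an equilibrium.
(Quiet, Confess): Row gets 8 ≥ 2 from Confess, and Column gets 1 ≥ 0 from Quiet — Nash equilibrium.
(Confess, Quiet): Row prefers Quiet (9 > 8); Column prefers Confess (6 > 5) — not an equilibrium.
(Confess, Confess): Row prefers Quiet (8 > 2) — not an equilibrium.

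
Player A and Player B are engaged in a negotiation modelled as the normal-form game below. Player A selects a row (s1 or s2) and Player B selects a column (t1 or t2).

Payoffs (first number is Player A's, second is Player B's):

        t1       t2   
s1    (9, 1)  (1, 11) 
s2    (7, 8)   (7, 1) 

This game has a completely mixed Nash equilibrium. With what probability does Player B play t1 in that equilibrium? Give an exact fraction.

3/4

Let q be the probability that Player B plays t1. In a completely mixed equilibrium, Player A must be indifferent between s1 and s2.
Player A's expected payoff from s1 is 9q + (1−q); from s2 it is 7q + 7(1−q).
Setting these equal: 8q + 1 = 7, so q = 3/4.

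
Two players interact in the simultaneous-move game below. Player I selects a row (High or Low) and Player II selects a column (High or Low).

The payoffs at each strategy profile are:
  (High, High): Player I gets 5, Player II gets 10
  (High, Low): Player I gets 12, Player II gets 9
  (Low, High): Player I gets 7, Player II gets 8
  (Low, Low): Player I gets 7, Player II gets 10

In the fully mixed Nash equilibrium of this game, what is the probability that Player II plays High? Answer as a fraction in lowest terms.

Let y be the probability that Player II plays High. In a completely mixed equilibrium, Player I must be indifferent between High and Low.
Player I's expected payoff from High is 5y + 12(1−y); from Low it is 7y + 7(1−y).
Setting these equal: −7y + 12 = 7, so y = 5/7.

5/7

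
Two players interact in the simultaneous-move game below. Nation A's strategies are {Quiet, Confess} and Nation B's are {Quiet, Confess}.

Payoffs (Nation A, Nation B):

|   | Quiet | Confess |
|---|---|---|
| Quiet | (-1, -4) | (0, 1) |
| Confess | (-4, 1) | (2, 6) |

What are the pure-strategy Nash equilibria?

(Confess, Confess)

(Quiet, Quiet): Nation B prefers Confess (1 > -4) — not an equilibrium.
(Quiet, Confess): Nation A prefers Confess (2 > 0) — not an equilibrium.
(Confess, Quiet): Nation A prefers Quiet (-1 > -4); Nation B prefers Confess (6 > 1) — not an equilibrium.
(Confess, Confess): Nation A gets 2 ≥ 0 from Quiet, and Nation B gets 6 ≥ 1 from Quiet — Nash equilibrium.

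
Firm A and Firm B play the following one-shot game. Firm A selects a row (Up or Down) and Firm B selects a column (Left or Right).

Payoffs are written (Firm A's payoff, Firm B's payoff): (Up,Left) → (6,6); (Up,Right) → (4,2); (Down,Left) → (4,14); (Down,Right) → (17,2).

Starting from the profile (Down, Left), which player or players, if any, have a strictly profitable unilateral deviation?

Firm A at (Down, Left) earns 4; deviating to Up yields 6 — a strict improvement.
Firm B earns 14; deviating to Right yields 2 — not better.
Only Firm A has a strictly profitable deviation.

Firm A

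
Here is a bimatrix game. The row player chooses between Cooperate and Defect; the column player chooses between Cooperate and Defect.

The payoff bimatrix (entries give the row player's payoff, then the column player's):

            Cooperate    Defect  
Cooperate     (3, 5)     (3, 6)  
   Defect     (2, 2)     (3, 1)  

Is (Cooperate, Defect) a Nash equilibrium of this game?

At (Cooperate, Defect), the row player earns 3; switching to Defect would give 3, so the row player has no profitable deviation.
The column player earns 6; switching to Cooperate would give 5, so the column player has no profitable deviation.
Neither player can gain by a unilateral deviation, so this profile is a Nash equilibrium.

Yes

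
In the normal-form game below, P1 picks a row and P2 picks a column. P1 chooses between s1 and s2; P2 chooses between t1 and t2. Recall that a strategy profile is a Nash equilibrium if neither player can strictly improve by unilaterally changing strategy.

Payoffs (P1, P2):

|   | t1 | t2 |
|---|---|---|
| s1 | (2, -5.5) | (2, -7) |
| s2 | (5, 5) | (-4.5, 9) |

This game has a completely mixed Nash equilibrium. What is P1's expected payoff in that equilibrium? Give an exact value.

2

First find q, the probability P2 plays t1, from P1's indifference between s1 and s2: 2q + 2(1−q) = 5q − 4.5(1−q), giving q = 13/19.
Since P1 is indifferent in equilibrium, P1's expected payoff equals the payoff from either row against (13/19, 6/19). Using s1: 2(13/19) + 2(6/19) = 2.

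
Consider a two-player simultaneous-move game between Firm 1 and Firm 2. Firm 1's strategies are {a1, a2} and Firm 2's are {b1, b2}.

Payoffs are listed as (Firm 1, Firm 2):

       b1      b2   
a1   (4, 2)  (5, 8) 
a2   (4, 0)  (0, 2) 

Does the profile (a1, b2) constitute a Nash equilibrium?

At (a1, b2), Firm 1 earns 5; switching to a2 would give 0, so Firm 1 has no profitable deviation.
Firm 2 earns 8; switching to b1 would give 2, so Firm 2 has no profitable deviation.
Neither player can gain by a unilateral deviation, so this profile is a Nash equilibrium.

Yes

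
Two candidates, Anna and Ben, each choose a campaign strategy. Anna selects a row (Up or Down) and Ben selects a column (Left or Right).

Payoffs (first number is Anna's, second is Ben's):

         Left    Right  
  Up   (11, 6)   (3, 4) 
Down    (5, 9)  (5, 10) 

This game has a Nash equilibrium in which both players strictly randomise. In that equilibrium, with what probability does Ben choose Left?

Let y be the probability that Ben plays Left. In a completely mixed equilibrium, Anna must be indifferent between Up and Down.
Anna's expected payoff from Up is 11y + 3(1−y); from Down it is 5y + 5(1−y).
Setting these equal: 8y + 3 = 5, so y = 1/4.

1/4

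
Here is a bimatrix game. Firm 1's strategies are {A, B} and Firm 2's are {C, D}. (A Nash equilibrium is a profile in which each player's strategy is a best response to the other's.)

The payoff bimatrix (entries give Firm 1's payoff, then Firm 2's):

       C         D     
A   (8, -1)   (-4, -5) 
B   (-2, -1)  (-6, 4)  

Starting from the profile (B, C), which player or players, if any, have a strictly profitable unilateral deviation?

Both

Firm 1 at (B, C) earns -2; deviating to A yields 8 — a strict improvement.
Firm 2 earns -1; deviating to D yields 4 — a strict improvement.
Both Firm 1 and Firm 2 have strictly profitable deviations.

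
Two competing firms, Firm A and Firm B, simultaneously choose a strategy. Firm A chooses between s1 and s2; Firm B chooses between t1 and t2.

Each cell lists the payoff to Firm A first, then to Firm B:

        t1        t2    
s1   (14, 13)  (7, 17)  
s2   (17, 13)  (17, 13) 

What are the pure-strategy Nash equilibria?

(s2, t1) and (s2, t2)

(s1, t1): Firm A prefers s2 (17 > 14); Firm B prefers t2 (17 > 13) — not an equilibrium.
(s1, t2): Firm A prefers s2 (17 > 7) — not an equilibrium.
(s2, t1): Firm A gets 17 ≥ 14 from s1, and Firm B gets 13 ≥ 13 from t2 — Nash equilibrium.
(s2, t2): Firm A gets 17 ≥ 7 from s1, and Firm B gets 13 ≥ 13 from t1 — Nash equilibrium.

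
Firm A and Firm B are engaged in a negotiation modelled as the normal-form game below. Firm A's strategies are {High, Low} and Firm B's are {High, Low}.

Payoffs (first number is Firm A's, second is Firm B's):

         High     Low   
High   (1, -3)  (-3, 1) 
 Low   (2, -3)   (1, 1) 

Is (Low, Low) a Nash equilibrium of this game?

Yes

At (Low, Low), Firm A earns 1; switching to High would give -3, so Firm A has no profitable deviation.
Firm B earns 1; switching to High would give -3, so Firm B has no profitable deviation.
Neither player can gain by a unilateral deviation, so this profile is a Nash equilibrium.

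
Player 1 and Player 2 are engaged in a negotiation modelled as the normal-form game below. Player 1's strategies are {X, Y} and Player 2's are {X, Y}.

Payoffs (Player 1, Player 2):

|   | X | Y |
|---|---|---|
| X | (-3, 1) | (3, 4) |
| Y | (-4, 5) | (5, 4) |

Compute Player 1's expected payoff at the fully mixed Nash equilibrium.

First find y, the probability Player 2 plays X, from Player 1's indifference between X and Y: −3y + 3(1−y) = −4y + 5(1−y), giving y = 2/3.
Since Player 1 is indifferent in equilibrium, Player 1's expected payoff equals the payoff from either row against (2/3, 1/3). Using X: −3(2/3) + 3(1/3) = -1.

-1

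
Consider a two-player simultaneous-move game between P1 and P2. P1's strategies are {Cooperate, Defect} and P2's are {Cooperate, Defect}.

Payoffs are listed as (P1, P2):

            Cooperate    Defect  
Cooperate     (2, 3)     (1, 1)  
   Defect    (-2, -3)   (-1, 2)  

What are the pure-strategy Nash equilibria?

(Cooperate, Cooperate): P1 gets 2 ≥ -2 from Defect, and P2 gets 3 ≥ 1 from Defect — Nash equilibrium.
(Cooperate, Defect): P2 prefers Cooperate (3 > 1) — not an equilibrium.
(Defect, Cooperate): P1 prefers Cooperate (2 > -2); P2 prefers Defect (2 > -3) — not an equilibrium.
(Defect, Defect): P1 prefers Cooperate (1 > -1) — not an equilibrium.

(Cooperate, Cooperate)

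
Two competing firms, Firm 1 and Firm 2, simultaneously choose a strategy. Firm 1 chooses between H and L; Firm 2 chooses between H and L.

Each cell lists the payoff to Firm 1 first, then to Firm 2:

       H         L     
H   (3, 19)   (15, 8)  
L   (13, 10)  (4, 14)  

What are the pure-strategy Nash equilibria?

(H, H): Firm 1 prefers L (13 > 3) — not an equilibrium.
(H, L): Firm 2 prefers H (19 > 8) — not an equilibrium.
(L, H): Firm 2 prefers L (14 > 10) — not an equilibrium.
(L, L): Firm 1 prefers H (15 > 4) — not an equilibrium.

none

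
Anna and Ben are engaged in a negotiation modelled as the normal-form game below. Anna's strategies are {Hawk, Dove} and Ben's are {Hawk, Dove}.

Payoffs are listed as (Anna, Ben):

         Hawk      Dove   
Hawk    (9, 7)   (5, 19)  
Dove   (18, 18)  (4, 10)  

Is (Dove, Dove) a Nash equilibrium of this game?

No

At (Dove, Dove), Anna earns 4; switching to Hawk would give 5, so Anna would deviate.
Ben earns 10; switching to Hawk would give 18, so Ben would deviate.
Since at least one player can profitably deviate, this is not a Nash equilibrium.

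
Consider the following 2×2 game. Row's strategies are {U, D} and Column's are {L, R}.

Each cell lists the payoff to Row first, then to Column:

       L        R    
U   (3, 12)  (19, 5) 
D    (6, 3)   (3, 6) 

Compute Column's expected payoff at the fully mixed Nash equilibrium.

First find p, the probability Row plays U, from Column's indifference between L and R: 12p + 3(1−p) = 5p + 6(1−p), giving p = 3/10.
Since Column is indifferent in equilibrium, Column's expected payoff equals the payoff from either column against (3/10, 7/10). Using L: 12(3/10) + 3(7/10) = 57/10.

57/10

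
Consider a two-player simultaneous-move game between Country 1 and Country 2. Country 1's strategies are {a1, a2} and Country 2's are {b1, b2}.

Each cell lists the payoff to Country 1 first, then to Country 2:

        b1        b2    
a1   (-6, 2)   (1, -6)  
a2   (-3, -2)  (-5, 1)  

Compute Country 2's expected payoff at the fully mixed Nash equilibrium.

First find x, the probability Country 1 plays a1, from Country 2's indifference between b1 and b2: 2x − 2(1−x) = −6x + (1−x), giving x = 3/11.
Since Country 2 is indifferent in equilibrium, Country 2's expected payoff equals the payoff from either column against (3/11, 8/11). Using b1: 2(3/11) − 2(8/11) = -10/11.

-10/11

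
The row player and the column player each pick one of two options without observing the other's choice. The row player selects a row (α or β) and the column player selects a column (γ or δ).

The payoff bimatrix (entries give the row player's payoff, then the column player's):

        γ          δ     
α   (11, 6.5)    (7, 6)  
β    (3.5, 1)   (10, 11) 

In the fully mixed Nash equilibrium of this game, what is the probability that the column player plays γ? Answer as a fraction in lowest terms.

Let c be the probability that the column player plays γ. In a completely mixed equilibrium, the row player must be indifferent between α and β.
The row player's expected payoff from α is 11c + 7(1−c); from β it is 3.5c + 10(1−c).
Setting these equal: 4c + 7 = −6.5c + 10, so c = 2/7.

2/7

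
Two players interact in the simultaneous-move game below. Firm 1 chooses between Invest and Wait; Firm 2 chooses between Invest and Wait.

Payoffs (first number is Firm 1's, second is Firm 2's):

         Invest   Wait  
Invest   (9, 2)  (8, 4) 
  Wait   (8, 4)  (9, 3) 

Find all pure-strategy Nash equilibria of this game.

(Invest, Invest): Firm 2 prefers Wait (4 > 2) — not an equilibrium.
(Invest, Wait): Firm 1 prefers Wait (9 > 8) — not an equilibrium.
(Wait, Invest): Firm 1 prefers Invest (9 > 8) — not an equilibrium.
(Wait, Wait): Firm 2 prefers Invest (4 > 3) — not an equilibrium.

none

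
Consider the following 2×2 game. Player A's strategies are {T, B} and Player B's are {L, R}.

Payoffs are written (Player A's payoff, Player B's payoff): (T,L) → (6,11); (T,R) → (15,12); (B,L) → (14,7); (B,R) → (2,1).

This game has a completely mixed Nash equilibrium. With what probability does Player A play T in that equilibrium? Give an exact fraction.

6/7

Let r be the probability that Player A plays T. In a completely mixed equilibrium, Player B must be indifferent between L and R.
Player B's expected payoff from L is 11r + 7(1−r); from R it is 12r + (1−r).
Setting these equal: 4r + 7 = 11r + 1, so r = 6/7.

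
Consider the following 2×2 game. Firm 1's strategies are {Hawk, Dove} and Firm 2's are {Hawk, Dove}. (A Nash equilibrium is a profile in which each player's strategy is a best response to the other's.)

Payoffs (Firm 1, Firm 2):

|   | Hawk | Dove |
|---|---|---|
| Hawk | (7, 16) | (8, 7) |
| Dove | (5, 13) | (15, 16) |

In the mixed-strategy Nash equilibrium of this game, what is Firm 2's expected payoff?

55/4

First find x, the probability Firm 1 plays Hawk, from Firm 2's indifference between Hawk and Dove: 16x + 13(1−x) = 7x + 16(1−x), giving x = 1/4.
Since Firm 2 is indifferent in equilibrium, Firm 2's expected payoff equals the payoff from either column against (1/4, 3/4). Using Hawk: 16(1/4) + 13(3/4) = 55/4.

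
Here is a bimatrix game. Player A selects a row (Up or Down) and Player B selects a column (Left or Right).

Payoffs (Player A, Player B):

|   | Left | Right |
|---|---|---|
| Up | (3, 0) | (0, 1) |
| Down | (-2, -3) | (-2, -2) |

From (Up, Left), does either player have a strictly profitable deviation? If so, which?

Player B

Player A at (Up, Left) earns 3; deviating to Down yields -2 — not better.
Player B earns 0; deviating to Right yields 1 — a strict improvement.
Only Player B has a strictly profitable deviation.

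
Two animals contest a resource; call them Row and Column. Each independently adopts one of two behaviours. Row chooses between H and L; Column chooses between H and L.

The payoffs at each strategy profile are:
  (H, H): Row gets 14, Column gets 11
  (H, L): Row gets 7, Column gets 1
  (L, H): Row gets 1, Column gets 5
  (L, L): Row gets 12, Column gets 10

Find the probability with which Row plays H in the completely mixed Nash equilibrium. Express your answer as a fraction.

Let r be the probability that Row plays H. In a completely mixed equilibrium, Column must be indifferent between H and L.
Column's expected payoff from H is 11r + 5(1−r); from L it is r + 10(1−r).
Setting these equal: 6r + 5 = −9r + 10, so r = 1/3.

1/3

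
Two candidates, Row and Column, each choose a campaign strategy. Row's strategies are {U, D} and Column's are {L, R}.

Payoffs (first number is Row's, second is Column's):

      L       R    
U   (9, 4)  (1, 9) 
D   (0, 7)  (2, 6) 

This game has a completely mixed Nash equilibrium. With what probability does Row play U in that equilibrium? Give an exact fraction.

1/6

Let r be the probability that Row plays U. In a completely mixed equilibrium, Column must be indifferent between L and R.
Column's expected payoff from L is 4r + 7(1−r); from R it is 9r + 6(1−r).
Setting these equal: −3r + 7 = 3r + 6, so r = 1/6.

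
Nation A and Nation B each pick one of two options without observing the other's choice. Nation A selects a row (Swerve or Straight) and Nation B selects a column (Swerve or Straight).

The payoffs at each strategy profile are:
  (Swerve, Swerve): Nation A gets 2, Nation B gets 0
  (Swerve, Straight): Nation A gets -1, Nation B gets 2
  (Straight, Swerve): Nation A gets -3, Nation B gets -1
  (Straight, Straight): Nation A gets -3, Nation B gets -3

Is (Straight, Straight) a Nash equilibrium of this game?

No

At (Straight, Straight), Nation A earns -3; switching to Swerve would give -1, so Nation A would deviate.
Nation B earns -3; switching to Swerve would give -1, so Nation B would deviate.
Since at least one player can profitably deviate, this is not a Nash equilibrium.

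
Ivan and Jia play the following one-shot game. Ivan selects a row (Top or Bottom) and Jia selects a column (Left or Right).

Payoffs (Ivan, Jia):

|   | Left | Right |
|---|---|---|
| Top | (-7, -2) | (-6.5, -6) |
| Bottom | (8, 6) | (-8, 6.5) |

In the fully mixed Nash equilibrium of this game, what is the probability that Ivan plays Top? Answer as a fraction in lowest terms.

Let r be the probability that Ivan plays Top. In a completely mixed equilibrium, Jia must be indifferent between Left and Right.
Jia's expected payoff from Left is −2r + 6(1−r); from Right it is −6r + 6.5(1−r).
Setting these equal: −8r + 6 = −12.5r + 6.5, so r = 1/9.

1/9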